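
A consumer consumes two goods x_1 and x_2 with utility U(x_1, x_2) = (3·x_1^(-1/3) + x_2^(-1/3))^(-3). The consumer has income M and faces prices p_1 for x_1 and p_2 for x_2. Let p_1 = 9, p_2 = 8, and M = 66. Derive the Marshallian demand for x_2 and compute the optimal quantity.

x_2* = 2.4644

MRS = MU_x_1/MU_x_2 = 3·(x_2/x_1)^(4/3). Set equal to p_1/p_2.
Hence x_2/x_1 = ((1/3)·p_1/p_2)^(1/(4/3)), i.e. raised to the 0.75 power.
With the ratio pinned down, the budget gives x_1* = M/(p_1 + p_2·(x_2/x_1)) and x_2* = (x_2/x_1)·x_1*.
Numerically x_2/x_1 = 0.479207, so x_1* = 66/(9 + 8·0.479207) = 5.1427 and x_2* = 0.479207·5.1427 = 2.4644.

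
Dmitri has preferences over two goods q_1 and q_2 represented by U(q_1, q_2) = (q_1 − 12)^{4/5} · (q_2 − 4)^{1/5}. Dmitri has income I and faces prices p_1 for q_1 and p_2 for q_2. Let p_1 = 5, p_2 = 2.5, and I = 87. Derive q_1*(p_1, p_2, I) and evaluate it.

q_1* = 14.72

Let q_1' = q_1−12, q_2' = q_2−4. MRS = 4·q_2'/q_1' = p_1/p_2.
After buying the subsistence bundle (12, 4), a share 0.8 of the remaining income goes to q_1: q_1* = 12 + 0.8·(I − 12p_1 − 4p_2)/p_1.
Discretionary income = 87 − 12·5 − 4·2.5 = 17; q_1* = 12 + 0.8·17/5 = 14.72.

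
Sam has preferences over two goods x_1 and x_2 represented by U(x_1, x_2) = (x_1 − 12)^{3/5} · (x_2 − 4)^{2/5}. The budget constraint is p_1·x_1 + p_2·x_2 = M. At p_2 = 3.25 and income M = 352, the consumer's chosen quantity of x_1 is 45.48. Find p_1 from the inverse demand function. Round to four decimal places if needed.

MRS = (3/2)·(x_2−4)/(x_1−12). Tangency with p_1/p_2 gives x_2−4 = (2/3)·(p_1/p_2)·(x_1−12).
After buying the subsistence bundle (12, 4), a share 0.6 of the remaining income goes to x_1: x_1* = 12 + 0.6·(M − 12p_1 − 4p_2)/p_1.
Set x_1* = 45.48 in the demand function and solve for p_1: p_1 = 5.

p_1 = 5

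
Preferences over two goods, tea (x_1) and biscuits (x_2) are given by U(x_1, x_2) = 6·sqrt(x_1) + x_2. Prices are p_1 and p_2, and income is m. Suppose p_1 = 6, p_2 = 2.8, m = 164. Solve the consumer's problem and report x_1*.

MU_x_1 = 3/√x_1, MU_x_2 = 1. Tangency: 3/√x_1 = p_1/p_2.
Thus x_1* = (3·p_2/p_1)² — independent of m — with the rest of income spent on x_2.
Plugging in: x_1* = (3·2.8/6)² = 1.96.

x_1* = 1.96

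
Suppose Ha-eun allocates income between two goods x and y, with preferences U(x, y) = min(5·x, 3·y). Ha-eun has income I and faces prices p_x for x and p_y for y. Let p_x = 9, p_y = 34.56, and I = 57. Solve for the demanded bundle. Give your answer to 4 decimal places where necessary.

x* = 0.8559, y* = 1.4264

With perfect complements, no substitution: consume in ratio x:y = 3:5.
Budget: p_x·x + p_y·(5/3)·x = I, so (3·p_x + 5·p_y)·x = 3·I.
Demand: x*(p_x,p_y,I) = 3·I/(3·p_x + 5·p_y), y* = 5·I/(3·p_x + 5·p_y).
Here 3·9 + 5·34.56 = 199.8, giving x* = 0.8559 and y* = 1.4264.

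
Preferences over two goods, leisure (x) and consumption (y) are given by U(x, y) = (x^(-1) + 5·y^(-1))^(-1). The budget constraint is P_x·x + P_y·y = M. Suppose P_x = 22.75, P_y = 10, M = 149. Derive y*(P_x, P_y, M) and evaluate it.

y* = 8.898

MU_x ∝ x^(-2), MU_y ∝ 5·y^(-2), so MRS = (1/5)·(y/x)^(2) = P_x/P_y.
Hence y/x = (5·P_x/P_y)^(1/(2)), i.e. raised to the 0.5 power.
Substitute y = (y/x)·x into the budget: x* = M/(P_x + P_y·(y/x)).
Numerically y/x = 3.372684, so x* = 149/(22.75 + 10·3.372684) = 2.6382 and y* = 3.372684·2.6382 = 8.898.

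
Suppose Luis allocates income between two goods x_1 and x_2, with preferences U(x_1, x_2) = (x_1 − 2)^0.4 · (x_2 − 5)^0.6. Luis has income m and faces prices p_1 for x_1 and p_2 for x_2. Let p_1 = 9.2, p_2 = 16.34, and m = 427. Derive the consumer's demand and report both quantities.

x_1* = 16.213, x_2* = 17.0037

MRS = (2/3)·(x_2−5)/(x_1−2). Tangency with p_1/p_2 gives x_2−5 = (3/2)·(p_1/p_2)·(x_1−2).
Substituting into the budget: x_1* = 2 + 0.4·(m − 2·p_1 − 5·p_2)/p_1, and x_2* = 5 + 0.6·(…)/p_2.
Discretionary income = 427 − 2·9.2 − 5·16.34 = 326.9; x_1* = 2 + 0.4·326.9/9.2 = 16.213; x_2* = 5 + 0.6·326.9/16.34 = 17.0037.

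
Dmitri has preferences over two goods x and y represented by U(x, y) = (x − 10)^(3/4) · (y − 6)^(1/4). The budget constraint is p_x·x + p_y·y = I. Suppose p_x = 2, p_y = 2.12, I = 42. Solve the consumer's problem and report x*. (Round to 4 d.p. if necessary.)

x* = 13.48

MRS = 3·(y−6)/(x−10). Tangency with p_x/p_y gives y−6 = (1/3)·(p_x/p_y)·(x−10).
Substituting into the budget: x* = 10 + 0.75·(I − 10·p_x − 6·p_y)/p_x, and y* = 6 + 0.25·(…)/p_y.
Discretionary income = 42 − 10·2 − 6·2.12 = 9.28; x* = 10 + 0.75·9.28/2 = 13.48.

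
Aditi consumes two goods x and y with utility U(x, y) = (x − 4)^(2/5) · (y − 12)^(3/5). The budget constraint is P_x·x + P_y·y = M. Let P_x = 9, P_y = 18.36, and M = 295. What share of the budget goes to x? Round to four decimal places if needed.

share on x = 0.1745

Let x' = x−4, y' = y−12. MRS = (2/3)·y'/x' = P_x/P_y.
After buying the subsistence bundle (4, 12), a share 0.4 of the remaining income goes to x: x* = 4 + 0.4·(M − 4P_x − 12P_y)/P_x.
Discretionary income = 295 − 4·9 − 12·18.36 = 38.68; x* = 4 + 0.4·38.68/9 = 5.7191; y* = 12 + 0.6·38.68/18.36 = 13.2641.
Expenditure on x: 9·5.7191 = 51.472; share = 0.1745.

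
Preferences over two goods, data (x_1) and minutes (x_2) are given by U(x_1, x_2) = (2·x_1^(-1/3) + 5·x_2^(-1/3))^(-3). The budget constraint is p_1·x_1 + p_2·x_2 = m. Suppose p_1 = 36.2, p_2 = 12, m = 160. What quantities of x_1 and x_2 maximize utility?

x_1* = 1.7619, x_2* = 8.0183

MU_x_1 ∝ 2·x_1^(-4/3), MU_x_2 ∝ 5·x_2^(-4/3), so MRS = (2/5)·(x_2/x_1)^(4/3) = p_1/p_2.
Hence x_2/x_1 = ((5/2)·p_1/p_2)^(1/(4/3)), i.e. raised to the 0.75 power.
With the ratio pinned down, the budget gives x_1* = m/(p_1 + p_2·(x_2/x_1)) and x_2* = (x_2/x_1)·x_1*.
Numerically x_2/x_1 = 4.550934, so x_1* = 160/(36.2 + 12·4.550934) = 1.7619 and x_2* = 4.550934·1.7619 = 8.0183.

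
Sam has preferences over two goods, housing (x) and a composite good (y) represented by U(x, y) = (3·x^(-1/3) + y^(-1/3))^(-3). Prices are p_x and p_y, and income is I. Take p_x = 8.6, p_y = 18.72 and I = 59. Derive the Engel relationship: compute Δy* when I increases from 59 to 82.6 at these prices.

Δy* = 0.4382

MU_x ∝ 3·x^(-4/3), MU_y ∝ y^(-4/3), so MRS = 3·(y/x)^(4/3) = p_x/p_y.
Hence y/x = ((1/3)·p_x/p_y)^(1/(4/3)), i.e. raised to the 0.75 power.
With the ratio pinned down, the budget gives x* = I/(p_x + p_y·(y/x)) and y* = (y/x)·x*.
Numerically y/x = 0.244796, so x* = 59/(8.6 + 18.72·0.244796) = 4.4756 and y* = 0.244796·4.4756 = 1.0956.
At I' = 82.6: y* = 1.5339. Change: 1.5339 − 1.0956 = 0.4382.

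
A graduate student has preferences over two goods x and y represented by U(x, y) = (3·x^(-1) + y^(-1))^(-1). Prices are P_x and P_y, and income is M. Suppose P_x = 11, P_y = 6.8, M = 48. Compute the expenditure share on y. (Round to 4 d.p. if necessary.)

share on y = 0.3122

With the ratio pinned down, the budget gives x* = M/(P_x + P_y·(y/x)) and y* = (y/x)·x*.
Numerically y/x = 0.734313, so x* = 48/(11 + 6.8·0.734313) = 3.0013 and y* = 0.734313·3.0013 = 2.2039.
Expenditure on y: 6.8·2.2039 = 14.9862; share = 0.3122.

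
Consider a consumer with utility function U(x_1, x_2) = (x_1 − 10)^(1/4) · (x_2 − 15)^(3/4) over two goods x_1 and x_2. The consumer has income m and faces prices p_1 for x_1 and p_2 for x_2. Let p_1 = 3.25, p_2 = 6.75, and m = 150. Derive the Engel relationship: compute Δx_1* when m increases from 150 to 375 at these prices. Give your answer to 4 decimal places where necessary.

Δx_1* = 17.3077

Substituting into the budget: x_1* = 10 + 0.25·(m − 10·p_1 − 15·p_2)/p_1, and x_2* = 15 + 0.75·(…)/p_2.
Discretionary income = 150 − 10·3.25 − 15·6.75 = 16.25; x_1* = 10 + 0.25·16.25/3.25 = 11.25.
At m' = 375: x_1* = 28.5577. Change: 28.5577 − 11.25 = 17.3077.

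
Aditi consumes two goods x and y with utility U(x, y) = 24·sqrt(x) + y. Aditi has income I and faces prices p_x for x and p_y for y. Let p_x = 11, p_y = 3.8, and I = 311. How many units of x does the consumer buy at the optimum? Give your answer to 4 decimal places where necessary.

x* = 17.1848

Thus x* = (12·p_y/p_x)² — independent of I — with the rest of income spent on y.
Plugging in: x* = (12·3.8/11)² = 17.1848.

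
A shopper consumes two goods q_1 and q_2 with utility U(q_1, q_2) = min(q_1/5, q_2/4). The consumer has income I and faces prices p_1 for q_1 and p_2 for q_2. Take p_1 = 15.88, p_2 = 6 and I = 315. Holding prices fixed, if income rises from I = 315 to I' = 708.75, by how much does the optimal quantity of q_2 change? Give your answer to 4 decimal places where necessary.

Δq_2* = 15.2321

Leontief preferences: the optimum is at the kink where q_1/5 = q_2/4, i.e. q_2 = (4/5)·q_1.
Budget: p_1·q_1 + p_2·(4/5)·q_1 = I, so (5·p_1 + 4·p_2)·q_1 = 5·I.
Demand: q_1*(p_1,p_2,I) = 5·I/(5·p_1 + 4·p_2), q_2* = 4·I/(5·p_1 + 4·p_2).
Here 5·15.88 + 4·6 = 103.4, giving q_2* = 12.1857.
At I' = 708.75: q_2* = 27.4178. Change: 27.4178 − 12.1857 = 15.2321.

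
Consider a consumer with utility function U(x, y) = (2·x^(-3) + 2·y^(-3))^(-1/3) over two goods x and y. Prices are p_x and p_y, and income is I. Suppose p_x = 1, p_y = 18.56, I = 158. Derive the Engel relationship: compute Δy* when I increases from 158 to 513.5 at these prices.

From the CES first-order condition, (y/x)^(4) = p_x/p_y.
Solve for the ratio: y/x = [p_x/p_y]^(0.25).
With the ratio pinned down, the budget gives x* = I/(p_x + p_y·(y/x)) and y* = (y/x)·x*.
Numerically y/x = 0.481787, so x* = 158/(1 + 18.56·0.481787) = 15.8922 and y* = 0.481787·15.8922 = 7.6567.
At I' = 513.5: y* = 24.8842. Change: 24.8842 − 7.6567 = 17.2275.

Δy* = 17.2275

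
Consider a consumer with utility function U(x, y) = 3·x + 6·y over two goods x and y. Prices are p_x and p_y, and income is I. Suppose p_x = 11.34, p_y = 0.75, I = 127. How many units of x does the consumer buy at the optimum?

y gives more utility per dollar, so spend all income on y: y* = I/p_y, x* = 0.
Numerically: x* = 0, y* = 169.3333.

x* = 0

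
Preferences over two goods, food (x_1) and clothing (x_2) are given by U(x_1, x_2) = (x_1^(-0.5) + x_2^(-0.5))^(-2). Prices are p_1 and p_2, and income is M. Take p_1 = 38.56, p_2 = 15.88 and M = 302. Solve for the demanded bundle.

MRS = MU_x_1/MU_x_2 = (x_2/x_1)^(1.5). Set equal to p_1/p_2.
Hence x_2/x_1 = (p_1/p_2)^(1/(1.5)), i.e. raised to the 2/3 power.
Substitute x_2 = (x_2/x_1)·x_1 into the budget: x_1* = M/(p_1 + p_2·(x_2/x_1)).
Numerically x_2/x_1 = 1.806582, so x_1* = 302/(38.56 + 15.88·1.806582) = 4.4908 and x_2* = 1.806582·4.4908 = 8.113.

x_1* = 4.4908, x_2* = 8.113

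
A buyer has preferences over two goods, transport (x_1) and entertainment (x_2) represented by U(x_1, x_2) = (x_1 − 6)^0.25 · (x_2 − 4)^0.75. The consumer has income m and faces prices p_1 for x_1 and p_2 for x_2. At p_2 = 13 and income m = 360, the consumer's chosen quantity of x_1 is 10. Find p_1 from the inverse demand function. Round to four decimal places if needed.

Let x_1' = x_1−6, x_2' = x_2−4. MRS = (1/3)·x_2'/x_1' = p_1/p_2.
After buying the subsistence bundle (6, 4), a share 0.25 of the remaining income goes to x_1: x_1* = 6 + 0.25·(m − 6p_1 − 4p_2)/p_1.
Set x_1* = 10 in the demand function and solve for p_1: p_1 = 14.

p_1 = 14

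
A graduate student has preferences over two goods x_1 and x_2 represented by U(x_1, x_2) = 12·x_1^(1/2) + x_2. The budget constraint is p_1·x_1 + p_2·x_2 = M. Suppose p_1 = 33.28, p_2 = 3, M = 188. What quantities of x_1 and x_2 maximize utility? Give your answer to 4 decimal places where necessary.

Set MRS = p_1/p_2: 6·x_1^(−1/2) = p_1/p_2.
Solve: √x_1 = 6·p_2/p_1, so x_1*(p_1,p_2) = (6·p_2/p_1)², and x_2* = (M − p_1·x_1*)/p_2.
Plugging in: x_1* = (6·3/33.28)² = 0.2925, x_2* = 59.4215.

x_1* = 0.2925, x_2* = 59.4215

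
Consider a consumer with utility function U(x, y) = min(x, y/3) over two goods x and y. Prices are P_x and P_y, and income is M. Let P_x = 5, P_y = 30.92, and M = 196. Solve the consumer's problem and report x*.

With perfect complements, no substitution: consume in ratio x:y = 1:3.
Budget: P_x·x + P_y·3·x = M, so (P_x + 3·P_y)·x = M.
Demand: x*(P_x,P_y,M) = M/(P_x + 3·P_y), y* = 3·M/(P_x + 3·P_y).
Here 5 + 3·30.92 = 97.76, giving x* = 2.0049.

x* = 2.0049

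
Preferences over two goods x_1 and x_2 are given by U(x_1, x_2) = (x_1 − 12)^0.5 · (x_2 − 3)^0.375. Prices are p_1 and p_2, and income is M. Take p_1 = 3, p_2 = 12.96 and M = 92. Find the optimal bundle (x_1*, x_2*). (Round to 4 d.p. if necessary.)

x_1* = 15.261, x_2* = 3.5661

This is Cobb-Douglas in (x_1−12, x_2−3): tangency gives 0.5·p_2·(x_2−3) = 0.375·p_1·(x_1−12).
After buying the subsistence bundle (12, 3), a share 4/7 of the remaining income goes to x_1: x_1* = 12 + 4/7·(M − 12p_1 − 3p_2)/p_1.
Discretionary income = 92 − 12·3 − 3·12.96 = 17.12; x_1* = 12 + 4/7·17.12/3 = 15.261; x_2* = 3 + 3/7·17.12/12.96 = 3.5661.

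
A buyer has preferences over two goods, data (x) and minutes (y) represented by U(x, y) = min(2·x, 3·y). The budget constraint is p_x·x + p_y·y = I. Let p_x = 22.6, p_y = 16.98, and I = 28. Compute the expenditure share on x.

Leontief preferences: the optimum is at the kink where x/3 = y/2, i.e. y = (2/3)·x.
Budget: p_x·x + p_y·(2/3)·x = I, so (3·p_x + 2·p_y)·x = 3·I.
Demand: x*(p_x,p_y,I) = 3·I/(3·p_x + 2·p_y), y* = 2·I/(3·p_x + 2·p_y).
Here 3·22.6 + 2·16.98 = 101.76, giving x* = 0.8255 and y* = 0.5503.
Expenditure on x: 22.6·0.8255 = 18.6557; share = 0.6663.

share on x = 0.6663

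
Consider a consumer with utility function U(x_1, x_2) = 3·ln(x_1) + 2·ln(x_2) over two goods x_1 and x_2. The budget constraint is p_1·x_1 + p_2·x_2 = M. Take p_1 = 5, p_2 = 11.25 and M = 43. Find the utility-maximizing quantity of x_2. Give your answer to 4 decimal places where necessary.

x_2* = 1.5289

MU_x_1/MU_x_2 = (3·x_2)/(2·x_1); tangency sets this equal to p_1/p_2.
Rearranging, p_2·x_2 = (2/3)·p_1·x_1. Substituting into the budget gives p_1·x_1·(1 + (2/3)) = M.
Demand: x_1*(p_1,p_2,M) = 0.6·M/p_1 and x_2* = 0.4·M/p_2.
At p_1=5, p_2=11.25, M=43: x_2* = 0.4·43/11.25 = 1.5289.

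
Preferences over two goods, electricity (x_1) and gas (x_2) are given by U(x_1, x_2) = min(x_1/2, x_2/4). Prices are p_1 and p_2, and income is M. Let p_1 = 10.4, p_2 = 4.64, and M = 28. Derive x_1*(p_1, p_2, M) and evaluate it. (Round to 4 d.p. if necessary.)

Here 2·10.4 + 4·4.64 = 39.36, giving x_1* = 1.4228.

x_1* = 1.4228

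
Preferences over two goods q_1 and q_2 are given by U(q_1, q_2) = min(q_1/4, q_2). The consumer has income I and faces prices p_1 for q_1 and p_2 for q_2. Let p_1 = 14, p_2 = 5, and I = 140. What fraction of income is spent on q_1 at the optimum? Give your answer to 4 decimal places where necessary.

share on q_1 = 0.918

Demand: q_1*(p_1,p_2,I) = 4·I/(4·p_1 + p_2), q_2* = I/(4·p_1 + p_2).
Here 4·14 + 5 = 61, giving q_1* = 9.1803 and q_2* = 2.2951.
Expenditure on q_1: 14·9.1803 = 128.5246; share = 0.918.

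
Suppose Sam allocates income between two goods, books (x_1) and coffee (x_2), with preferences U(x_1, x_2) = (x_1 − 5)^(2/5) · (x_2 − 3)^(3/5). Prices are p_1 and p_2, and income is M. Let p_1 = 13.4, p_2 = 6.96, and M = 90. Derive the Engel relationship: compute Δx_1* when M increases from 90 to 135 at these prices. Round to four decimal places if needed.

This is Cobb-Douglas in (x_1−5, x_2−3): tangency gives 0.4·p_2·(x_2−3) = 0.6·p_1·(x_1−5).
Substituting into the budget: x_1* = 5 + 0.4·(M − 5·p_1 − 3·p_2)/p_1, and x_2* = 3 + 0.6·(…)/p_2.
Discretionary income = 90 − 5·13.4 − 3·6.96 = 2.12; x_1* = 5 + 0.4·2.12/13.4 = 5.0633.
At M' = 135: x_1* = 6.4066. Change: 6.4066 − 5.0633 = 1.3433.

Δx_1* = 1.3433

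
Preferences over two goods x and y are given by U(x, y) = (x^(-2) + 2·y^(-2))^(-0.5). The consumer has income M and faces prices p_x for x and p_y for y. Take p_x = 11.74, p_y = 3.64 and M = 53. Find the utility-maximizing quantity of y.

Numerically y/x = 1.861511, so x* = 53/(11.74 + 3.64·1.861511) = 2.8624 and y* = 1.861511·2.8624 = 5.3284.

y* = 5.3284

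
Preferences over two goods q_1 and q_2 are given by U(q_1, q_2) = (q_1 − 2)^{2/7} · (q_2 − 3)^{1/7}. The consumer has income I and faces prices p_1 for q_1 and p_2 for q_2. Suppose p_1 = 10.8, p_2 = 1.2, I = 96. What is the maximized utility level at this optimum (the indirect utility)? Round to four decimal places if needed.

V = 2.3325

This is Cobb-Douglas in (q_1−2, q_2−3): tangency gives 2/7·p_2·(q_2−3) = 1/7·p_1·(q_1−2).
After buying the subsistence bundle (2, 3), a share 2/3 of the remaining income goes to q_1: q_1* = 2 + 2/3·(I − 2p_1 − 3p_2)/p_1.
Discretionary income = 96 − 2·10.8 − 3·1.2 = 70.8; q_1* = 2 + 2/3·70.8/10.8 = 6.3704; q_2* = 3 + 1/3·70.8/1.2 = 22.6667.
Utility at the optimum: U(6.3704, 22.6667) = 2.3325.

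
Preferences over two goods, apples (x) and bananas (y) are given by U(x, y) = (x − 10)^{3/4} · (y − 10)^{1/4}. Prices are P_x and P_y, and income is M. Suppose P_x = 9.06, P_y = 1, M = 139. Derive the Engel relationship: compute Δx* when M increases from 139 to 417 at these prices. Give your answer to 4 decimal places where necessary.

Δx* = 23.0132

MRS = 3·(y−10)/(x−10). Tangency with P_x/P_y gives y−10 = (1/3)·(P_x/P_y)·(x−10).
After buying the subsistence bundle (10, 10), a share 0.75 of the remaining income goes to x: x* = 10 + 0.75·(M − 10P_x − 10P_y)/P_x.
Discretionary income = 139 − 10·9.06 − 10·1 = 38.4; x* = 10 + 0.75·38.4/9.06 = 13.1788.
At M' = 417: x* = 36.1921. Change: 36.1921 − 13.1788 = 23.0132.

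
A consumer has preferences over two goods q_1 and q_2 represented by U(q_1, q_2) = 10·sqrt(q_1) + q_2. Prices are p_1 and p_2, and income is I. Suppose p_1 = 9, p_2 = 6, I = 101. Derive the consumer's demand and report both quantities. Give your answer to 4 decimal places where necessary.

Utility is quasi-linear in q_2; the FOC for q_1 is 5/√q_1 = p_1/p_2.
Thus q_1* = (5·p_2/p_1)² — independent of I — with the rest of income spent on q_2.
Plugging in: q_1* = (5·6/9)² = 11.1111, q_2* = 0.1667.

q_1* = 11.1111, q_2* = 0.1667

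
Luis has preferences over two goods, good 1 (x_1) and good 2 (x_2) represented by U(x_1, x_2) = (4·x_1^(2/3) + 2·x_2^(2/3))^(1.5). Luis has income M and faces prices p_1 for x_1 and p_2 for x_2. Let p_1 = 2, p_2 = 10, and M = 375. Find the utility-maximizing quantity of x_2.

x_2* = 0.1866

MU_x_1 ∝ 4·x_1^(-1/3), MU_x_2 ∝ 2·x_2^(-1/3), so MRS = 2·(x_2/x_1)^(1/3) = p_1/p_2.
Hence x_2/x_1 = ((1/2)·p_1/p_2)^(1/(1/3)), i.e. raised to the 3 power.
With the ratio pinned down, the budget gives x_1* = M/(p_1 + p_2·(x_2/x_1)) and x_2* = (x_2/x_1)·x_1*.
Numerically x_2/x_1 = 0.001, so x_1* = 375/(2 + 10·0.001) = 186.5672 and x_2* = 0.001·186.5672 = 0.1866.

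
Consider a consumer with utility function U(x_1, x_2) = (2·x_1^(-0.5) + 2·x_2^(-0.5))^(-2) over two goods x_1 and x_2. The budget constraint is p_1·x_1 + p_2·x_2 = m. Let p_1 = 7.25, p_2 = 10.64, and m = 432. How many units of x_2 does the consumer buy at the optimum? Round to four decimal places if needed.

x_2* = 21.5969

MU_x_1 ∝ 2·x_1^(-1.5), MU_x_2 ∝ 2·x_2^(-1.5), so MRS = (x_2/x_1)^(1.5) = p_1/p_2.
Solve for the ratio: x_2/x_1 = [p_1/p_2]^(2/3).
With the ratio pinned down, the budget gives x_1* = m/(p_1 + p_2·(x_2/x_1)) and x_2* = (x_2/x_1)·x_1*.
Numerically x_2/x_1 = 0.774339, so x_1* = 432/(7.25 + 10.64·0.774339) = 27.8908 and x_2* = 0.774339·27.8908 = 21.5969.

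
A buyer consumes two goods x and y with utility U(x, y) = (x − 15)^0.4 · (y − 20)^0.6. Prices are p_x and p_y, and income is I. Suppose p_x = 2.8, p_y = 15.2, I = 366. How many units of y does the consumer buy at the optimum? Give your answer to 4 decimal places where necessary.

MRS = (2/3)·(y−20)/(x−15). Tangency with p_x/p_y gives y−20 = (3/2)·(p_x/p_y)·(x−15).
After buying the subsistence bundle (15, 20), a share 0.4 of the remaining income goes to x: x* = 15 + 0.4·(I − 15p_x − 20p_y)/p_x.
Discretionary income = 366 − 15·2.8 − 20·15.2 = 20; y* = 20 + 0.6·20/15.2 = 20.7895.

y* = 20.7895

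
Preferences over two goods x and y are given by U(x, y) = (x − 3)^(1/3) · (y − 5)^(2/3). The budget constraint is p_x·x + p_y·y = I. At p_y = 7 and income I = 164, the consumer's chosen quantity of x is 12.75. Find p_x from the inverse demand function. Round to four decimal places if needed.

p_x = 4

MRS = (1/2)·(y−5)/(x−3). Tangency with p_x/p_y gives y−5 = 2·(p_x/p_y)·(x−3).
After buying the subsistence bundle (3, 5), a share 1/3 of the remaining income goes to x: x* = 3 + 1/3·(I − 3p_x − 5p_y)/p_x.
Set x* = 12.75 in the demand function and solve for p_x: p_x = 4.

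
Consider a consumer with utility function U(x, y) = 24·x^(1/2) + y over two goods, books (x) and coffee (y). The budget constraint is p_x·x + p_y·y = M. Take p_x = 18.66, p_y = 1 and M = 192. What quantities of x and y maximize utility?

x* = 0.4136, y* = 184.283

Utility is quasi-linear in y; the FOC for x is 12/√x = p_x/p_y.
Thus x* = (12·p_y/p_x)² — independent of M — with the rest of income spent on y.
Plugging in: x* = (12·1/18.66)² = 0.4136, y* = 184.283.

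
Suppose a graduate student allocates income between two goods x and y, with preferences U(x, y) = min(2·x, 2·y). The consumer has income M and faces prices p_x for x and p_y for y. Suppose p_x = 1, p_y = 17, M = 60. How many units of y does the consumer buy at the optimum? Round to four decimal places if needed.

Here 2·1 + 2·17 = 36, giving y* = 3.3333.

y* = 3.3333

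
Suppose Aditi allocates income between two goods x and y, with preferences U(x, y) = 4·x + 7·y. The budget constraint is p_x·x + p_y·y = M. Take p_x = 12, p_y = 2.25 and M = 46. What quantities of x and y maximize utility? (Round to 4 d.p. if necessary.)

Perfect substitutes: compare marginal utility per dollar. 4/p_x vs 7/p_y → 0.3333 vs 3.1111.
y gives more utility per dollar, so spend all income on y: y* = M/p_y, x* = 0.
Numerically: x* = 0, y* = 20.4444.

x* = 0, y* = 20.4444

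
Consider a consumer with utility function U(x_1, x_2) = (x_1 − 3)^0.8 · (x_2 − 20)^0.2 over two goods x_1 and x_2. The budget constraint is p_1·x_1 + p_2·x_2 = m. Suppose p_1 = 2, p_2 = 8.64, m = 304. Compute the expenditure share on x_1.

share on x_1 = 0.3492

Let x_1' = x_1−3, x_2' = x_2−20. MRS = 4·x_2'/x_1' = p_1/p_2.
After buying the subsistence bundle (3, 20), a share 0.8 of the remaining income goes to x_1: x_1* = 3 + 0.8·(m − 3p_1 − 20p_2)/p_1.
Discretionary income = 304 − 3·2 − 20·8.64 = 125.2; x_1* = 3 + 0.8·125.2/2 = 53.08; x_2* = 20 + 0.2·125.2/8.64 = 22.8981.
Expenditure on x_1: 2·53.08 = 106.16; share = 0.3492.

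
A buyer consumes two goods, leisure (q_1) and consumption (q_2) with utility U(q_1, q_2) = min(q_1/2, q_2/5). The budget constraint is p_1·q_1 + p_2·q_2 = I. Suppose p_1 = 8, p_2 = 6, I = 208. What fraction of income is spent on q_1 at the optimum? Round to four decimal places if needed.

share on q_1 = 0.3478

Leontief preferences: the optimum is at the kink where q_1/2 = q_2/5, i.e. q_2 = (5/2)·q_1.
Budget: p_1·q_1 + p_2·(5/2)·q_1 = I, so (2·p_1 + 5·p_2)·q_1 = 2·I.
Demand: q_1*(p_1,p_2,I) = 2·I/(2·p_1 + 5·p_2), q_2* = 5·I/(2·p_1 + 5·p_2).
Here 2·8 + 5·6 = 46, giving q_1* = 9.0435 and q_2* = 22.6087.
Expenditure on q_1: 8·9.0435 = 72.3478; share = 0.3478.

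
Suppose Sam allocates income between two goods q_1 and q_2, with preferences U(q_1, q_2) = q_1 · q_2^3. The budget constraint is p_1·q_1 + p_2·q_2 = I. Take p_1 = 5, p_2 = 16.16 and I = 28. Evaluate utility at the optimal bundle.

V = 3.0723

The MRS is (1/3)·q_2/q_1. Set MRS = p_1/p_2.
Rearranging, p_2·q_2 = 3·p_1·q_1. Substituting into the budget gives p_1·q_1·(1 + 3) = I.
Demand: q_1*(p_1,p_2,I) = 0.25·I/p_1 and q_2* = 0.75·I/p_2.
At p_1=5, p_2=16.16, I=28: q_1* = 0.25·28/5 = 1.4, q_2* = 1.2995.
Utility at the optimum: U(1.4, 1.2995) = 3.0723.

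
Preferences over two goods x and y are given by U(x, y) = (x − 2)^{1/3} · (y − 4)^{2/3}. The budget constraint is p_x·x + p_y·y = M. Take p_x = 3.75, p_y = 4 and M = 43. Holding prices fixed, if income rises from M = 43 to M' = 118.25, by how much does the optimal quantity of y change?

Δy* = 12.5417

This is Cobb-Douglas in (x−2, y−4): tangency gives 1/3·p_y·(y−4) = 2/3·p_x·(x−2).
After buying the subsistence bundle (2, 4), a share 1/3 of the remaining income goes to x: x* = 2 + 1/3·(M − 2p_x − 4p_y)/p_x.
Discretionary income = 43 − 2·3.75 − 4·4 = 19.5; y* = 4 + 2/3·19.5/4 = 7.25.
At M' = 118.25: y* = 19.7917. Change: 19.7917 − 7.25 = 12.5417.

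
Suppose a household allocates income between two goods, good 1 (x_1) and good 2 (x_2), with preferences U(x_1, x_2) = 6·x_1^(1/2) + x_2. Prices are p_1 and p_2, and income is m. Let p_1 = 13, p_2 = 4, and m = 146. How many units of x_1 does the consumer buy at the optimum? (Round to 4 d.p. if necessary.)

MU_x_1 = 3/√x_1, MU_x_2 = 1. Tangency: 3/√x_1 = p_1/p_2.
Thus x_1* = (3·p_2/p_1)² — independent of m — with the rest of income spent on x_2.
Plugging in: x_1* = (3·4/13)² = 0.8521.

x_1* = 0.8521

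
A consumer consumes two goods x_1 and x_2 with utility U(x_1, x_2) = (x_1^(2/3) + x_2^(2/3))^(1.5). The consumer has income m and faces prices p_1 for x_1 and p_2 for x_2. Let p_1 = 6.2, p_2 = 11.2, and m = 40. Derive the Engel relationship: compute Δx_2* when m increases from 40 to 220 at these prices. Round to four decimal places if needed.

Δx_2* = 3.7697

MU_x_1 ∝ x_1^(-1/3), MU_x_2 ∝ x_2^(-1/3), so MRS = (x_2/x_1)^(1/3) = p_1/p_2.
Hence x_2/x_1 = (p_1/p_2)^(1/(1/3)), i.e. raised to the 3 power.
Substitute x_2 = (x_2/x_1)·x_1 into the budget: x_1* = m/(p_1 + p_2·(x_2/x_1)).
Numerically x_2/x_1 = 0.169637, so x_1* = 40/(6.2 + 11.2·0.169637) = 4.9383 and x_2* = 0.169637·4.9383 = 0.8377.
At m' = 220: x_2* = 4.6075. Change: 4.6075 − 0.8377 = 3.7697.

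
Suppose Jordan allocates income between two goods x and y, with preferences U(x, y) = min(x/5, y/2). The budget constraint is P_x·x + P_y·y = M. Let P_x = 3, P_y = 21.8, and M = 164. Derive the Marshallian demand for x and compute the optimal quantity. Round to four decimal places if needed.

Demand: x*(P_x,P_y,M) = 5·M/(5·P_x + 2·P_y), y* = 2·M/(5·P_x + 2·P_y).
Here 5·3 + 2·21.8 = 58.6, giving x* = 13.9932.

x* = 13.9932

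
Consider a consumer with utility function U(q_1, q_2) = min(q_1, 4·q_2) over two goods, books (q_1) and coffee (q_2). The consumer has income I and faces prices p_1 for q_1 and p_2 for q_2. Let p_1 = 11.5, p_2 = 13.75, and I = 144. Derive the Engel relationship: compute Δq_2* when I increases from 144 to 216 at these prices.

Δq_2* = 1.205

Demand: q_1*(p_1,p_2,I) = 4·I/(4·p_1 + p_2), q_2* = I/(4·p_1 + p_2).
Here 4·11.5 + 13.75 = 59.75, giving q_2* = 2.41.
At I' = 216: q_2* = 3.6151. Change: 3.6151 − 2.41 = 1.205.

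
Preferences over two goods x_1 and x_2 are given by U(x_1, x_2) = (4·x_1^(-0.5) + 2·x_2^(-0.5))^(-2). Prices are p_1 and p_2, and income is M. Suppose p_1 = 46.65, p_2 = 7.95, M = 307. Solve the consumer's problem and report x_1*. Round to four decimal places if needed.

MRS = MU_x_1/MU_x_2 = 2·(x_2/x_1)^(1.5). Set equal to p_1/p_2.
Hence x_2/x_1 = ((1/2)·p_1/p_2)^(1/(1.5)), i.e. raised to the 2/3 power.
With the ratio pinned down, the budget gives x_1* = M/(p_1 + p_2·(x_2/x_1)) and x_2* = (x_2/x_1)·x_1*.
Numerically x_2/x_1 = 2.049445, so x_1* = 307/(46.65 + 7.95·2.049445) = 4.8774.

x_1* = 4.8774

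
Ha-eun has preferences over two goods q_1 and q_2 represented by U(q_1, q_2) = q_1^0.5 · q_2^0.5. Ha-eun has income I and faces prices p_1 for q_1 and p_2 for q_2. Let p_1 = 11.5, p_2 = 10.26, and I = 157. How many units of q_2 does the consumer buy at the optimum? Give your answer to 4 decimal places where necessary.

q_2* = 7.6511

MU_q_1/MU_q_2 = (0.5·q_2)/(0.5·q_1); tangency sets this equal to p_1/p_2.
So 0.5·p_2·q_2 = 0.5·p_1·q_1; combined with the budget, a share 0.5 of income goes to q_1.
Demand: q_1*(p_1,p_2,I) = 0.5·I/p_1 and q_2* = 0.5·I/p_2.
At p_1=11.5, p_2=10.26, I=157: q_2* = 0.5·157/10.26 = 7.6511.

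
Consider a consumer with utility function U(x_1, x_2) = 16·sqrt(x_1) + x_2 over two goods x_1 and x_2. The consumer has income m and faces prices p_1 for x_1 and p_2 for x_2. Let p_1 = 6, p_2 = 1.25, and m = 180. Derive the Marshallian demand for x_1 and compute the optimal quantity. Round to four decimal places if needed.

Utility is quasi-linear in x_2; the FOC for x_1 is 8/√x_1 = p_1/p_2.
Thus x_1* = (8·p_2/p_1)² — independent of m — with the rest of income spent on x_2.
Plugging in: x_1* = (8·1.25/6)² = 2.7778.

x_1* = 2.7778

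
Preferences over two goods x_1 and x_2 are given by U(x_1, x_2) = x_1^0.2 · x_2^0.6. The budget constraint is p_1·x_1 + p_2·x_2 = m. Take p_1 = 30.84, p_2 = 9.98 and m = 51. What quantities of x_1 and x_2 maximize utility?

x_1* = 0.4134, x_2* = 3.8327

Demand: x_1*(p_1,p_2,m) = 0.25·m/p_1 and x_2* = 0.75·m/p_2.
At p_1=30.84, p_2=9.98, m=51: x_1* = 0.25·51/30.84 = 0.4134, x_2* = 3.8327.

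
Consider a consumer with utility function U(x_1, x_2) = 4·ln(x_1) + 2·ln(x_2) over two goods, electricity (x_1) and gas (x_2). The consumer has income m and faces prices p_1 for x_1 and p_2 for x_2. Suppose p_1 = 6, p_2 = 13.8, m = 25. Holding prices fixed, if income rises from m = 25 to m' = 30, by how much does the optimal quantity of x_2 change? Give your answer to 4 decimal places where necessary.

The MRS is 2·x_2/x_1. Set MRS = p_1/p_2.
So 4·p_2·x_2 = 2·p_1·x_1; combined with the budget, a share 2/3 of income goes to x_1.
Demand: x_1*(p_1,p_2,m) = 2/3·m/p_1 and x_2* = 1/3·m/p_2.
At p_1=6, p_2=13.8, m=25: x_2* = 1/3·25/13.8 = 0.6039.
At m' = 30: x_2* = 0.7246. Change: 0.7246 − 0.6039 = 0.1208.

Δx_2* = 0.1208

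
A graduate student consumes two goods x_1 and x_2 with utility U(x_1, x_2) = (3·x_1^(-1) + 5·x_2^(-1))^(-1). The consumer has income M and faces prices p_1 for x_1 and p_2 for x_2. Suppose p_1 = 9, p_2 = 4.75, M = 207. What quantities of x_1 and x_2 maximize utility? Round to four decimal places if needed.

x_1* = 11.8686, x_2* = 21.0911

MU_x_1 ∝ 3·x_1^(-2), MU_x_2 ∝ 5·x_2^(-2), so MRS = (3/5)·(x_2/x_1)^(2) = p_1/p_2.
Solve for the ratio: x_2/x_1 = [(5/3)·p_1/p_2]^(0.5).
Substitute x_2 = (x_2/x_1)·x_1 into the budget: x_1* = M/(p_1 + p_2·(x_2/x_1)).
Numerically x_2/x_1 = 1.777047, so x_1* = 207/(9 + 4.75·1.777047) = 11.8686 and x_2* = 1.777047·11.8686 = 21.0911.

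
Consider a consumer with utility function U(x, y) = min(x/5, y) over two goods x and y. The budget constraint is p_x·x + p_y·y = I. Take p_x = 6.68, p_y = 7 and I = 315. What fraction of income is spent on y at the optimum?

share on y = 0.1733

Leontief preferences: the optimum is at the kink where x/5 = y/1, i.e. y = (1/5)·x.
Budget: p_x·x + p_y·(1/5)·x = I, so (5·p_x + p_y)·x = 5·I.
Demand: x*(p_x,p_y,I) = 5·I/(5·p_x + p_y), y* = I/(5·p_x + p_y).
Here 5·6.68 + 7 = 40.4, giving x* = 38.9851 and y* = 7.797.
Expenditure on y: 7·7.797 = 54.5792; share = 0.1733.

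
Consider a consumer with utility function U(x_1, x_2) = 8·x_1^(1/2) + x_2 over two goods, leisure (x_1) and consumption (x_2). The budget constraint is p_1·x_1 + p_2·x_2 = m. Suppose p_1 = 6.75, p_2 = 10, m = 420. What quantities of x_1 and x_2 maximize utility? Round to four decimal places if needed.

x_1* = 35.1166, x_2* = 18.2963

Utility is quasi-linear in x_2; the FOC for x_1 is 4/√x_1 = p_1/p_2.
Solve: √x_1 = 4·p_2/p_1, so x_1*(p_1,p_2) = (4·p_2/p_1)², and x_2* = (m − p_1·x_1*)/p_2.
Plugging in: x_1* = (4·10/6.75)² = 35.1166, x_2* = 18.2963.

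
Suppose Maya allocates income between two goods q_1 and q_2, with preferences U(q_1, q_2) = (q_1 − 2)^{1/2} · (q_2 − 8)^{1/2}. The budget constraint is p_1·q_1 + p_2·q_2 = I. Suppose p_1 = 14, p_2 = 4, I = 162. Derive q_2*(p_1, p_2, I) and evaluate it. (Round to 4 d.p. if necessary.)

q_2* = 20.75

Let q_1' = q_1−2, q_2' = q_2−8. MRS = q_2'/q_1' = p_1/p_2.
Substituting into the budget: q_1* = 2 + 0.5·(I − 2·p_1 − 8·p_2)/p_1, and q_2* = 8 + 0.5·(…)/p_2.
Discretionary income = 162 − 2·14 − 8·4 = 102; q_2* = 8 + 0.5·102/4 = 20.75.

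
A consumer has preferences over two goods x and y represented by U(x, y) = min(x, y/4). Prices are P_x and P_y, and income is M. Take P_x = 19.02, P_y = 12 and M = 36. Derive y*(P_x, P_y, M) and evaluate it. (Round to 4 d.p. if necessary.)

Leontief preferences: the optimum is at the kink where x/1 = y/4, i.e. y = 4·x.
Budget: P_x·x + P_y·4·x = M, so (P_x + 4·P_y)·x = M.
Demand: x*(P_x,P_y,M) = M/(P_x + 4·P_y), y* = 4·M/(P_x + 4·P_y).
Here 19.02 + 4·12 = 67.02, giving y* = 2.1486.

y* = 2.1486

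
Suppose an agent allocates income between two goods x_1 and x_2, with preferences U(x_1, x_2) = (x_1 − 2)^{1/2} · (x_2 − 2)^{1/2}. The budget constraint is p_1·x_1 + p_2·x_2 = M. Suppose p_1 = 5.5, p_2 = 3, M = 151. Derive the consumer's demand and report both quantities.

This is Cobb-Douglas in (x_1−2, x_2−2): tangency gives 0.5·p_2·(x_2−2) = 0.5·p_1·(x_1−2).
After buying the subsistence bundle (2, 2), a share 0.5 of the remaining income goes to x_1: x_1* = 2 + 0.5·(M − 2p_1 − 2p_2)/p_1.
Discretionary income = 151 − 2·5.5 − 2·3 = 134; x_1* = 2 + 0.5·134/5.5 = 14.1818; x_2* = 2 + 0.5·134/3 = 24.3333.

x_1* = 14.1818, x_2* = 24.3333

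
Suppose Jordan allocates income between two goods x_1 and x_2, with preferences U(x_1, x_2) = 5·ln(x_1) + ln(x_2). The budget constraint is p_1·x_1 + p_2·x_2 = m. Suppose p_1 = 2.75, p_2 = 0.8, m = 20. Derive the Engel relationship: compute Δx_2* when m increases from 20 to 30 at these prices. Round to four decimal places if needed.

Demand: x_1*(p_1,p_2,m) = 5/6·m/p_1 and x_2* = 1/6·m/p_2.
At p_1=2.75, p_2=0.8, m=20: x_2* = 1/6·20/0.8 = 4.1667.
At m' = 30: x_2* = 6.25. Change: 6.25 − 4.1667 = 2.0833.

Δx_2* = 2.0833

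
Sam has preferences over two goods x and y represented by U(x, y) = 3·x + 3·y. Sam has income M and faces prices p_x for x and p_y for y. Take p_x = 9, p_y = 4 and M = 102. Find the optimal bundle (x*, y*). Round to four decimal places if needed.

x* = 0, y* = 25.5

y gives more utility per dollar, so spend all income on y: y* = M/p_y, x* = 0.
Numerically: x* = 0, y* = 25.5.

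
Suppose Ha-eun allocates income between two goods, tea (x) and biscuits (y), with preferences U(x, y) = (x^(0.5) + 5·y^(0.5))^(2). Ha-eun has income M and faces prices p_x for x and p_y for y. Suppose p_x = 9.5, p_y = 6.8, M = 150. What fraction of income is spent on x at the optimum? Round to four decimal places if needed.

share on x = 0.0278

Substitute y = (y/x)·x into the budget: x* = M/(p_x + p_y·(y/x)).
Numerically y/x = 48.794334, so x* = 150/(9.5 + 6.8·48.794334) = 0.4395 and y* = 48.794334·0.4395 = 21.4448.
Expenditure on x: 9.5·0.4395 = 4.1752; share = 0.0278.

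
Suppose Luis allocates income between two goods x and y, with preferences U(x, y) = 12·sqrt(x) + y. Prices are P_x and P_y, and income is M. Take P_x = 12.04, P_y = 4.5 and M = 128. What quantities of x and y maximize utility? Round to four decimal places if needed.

x* = 5.0289, y* = 14.9893

MU_x = 6/√x, MU_y = 1. Tangency: 6/√x = P_x/P_y.
Thus x* = (6·P_y/P_x)² — independent of M — with the rest of income spent on y.
Plugging in: x* = (6·4.5/12.04)² = 5.0289, y* = 14.9893.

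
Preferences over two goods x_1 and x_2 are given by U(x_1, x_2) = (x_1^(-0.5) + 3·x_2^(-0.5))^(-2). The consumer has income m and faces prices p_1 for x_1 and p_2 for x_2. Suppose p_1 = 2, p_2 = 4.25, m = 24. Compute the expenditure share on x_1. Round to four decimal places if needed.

Numerically x_2/x_1 = 1.258466, so x_1* = 24/(2 + 4.25·1.258466) = 3.266 and x_2* = 1.258466·3.266 = 4.1101.
Expenditure on x_1: 2·3.266 = 6.532; share = 0.2722.

share on x_1 = 0.2722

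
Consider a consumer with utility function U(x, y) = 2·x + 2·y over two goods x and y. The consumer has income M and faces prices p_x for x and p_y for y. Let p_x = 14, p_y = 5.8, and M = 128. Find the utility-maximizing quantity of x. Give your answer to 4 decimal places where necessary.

Linear utility — the consumer picks whichever good has higher MU/price: 2/14 = 0.1429 vs 2/5.8 = 0.3448.
y gives more utility per dollar, so spend all income on y: y* = M/p_y, x* = 0.
Numerically: x* = 0, y* = 22.069.

x* = 0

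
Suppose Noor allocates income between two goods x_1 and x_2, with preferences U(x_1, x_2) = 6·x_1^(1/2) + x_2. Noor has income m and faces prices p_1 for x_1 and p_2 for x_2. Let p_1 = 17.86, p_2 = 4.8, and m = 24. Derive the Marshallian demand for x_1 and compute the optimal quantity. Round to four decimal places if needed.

Utility is quasi-linear in x_2; the FOC for x_1 is 3/√x_1 = p_1/p_2.
Solve: √x_1 = 3·p_2/p_1, so x_1*(p_1,p_2) = (3·p_2/p_1)², and x_2* = (m − p_1·x_1*)/p_2.
Plugging in: x_1* = (3·4.8/17.86)² = 0.6501.

x_1* = 0.6501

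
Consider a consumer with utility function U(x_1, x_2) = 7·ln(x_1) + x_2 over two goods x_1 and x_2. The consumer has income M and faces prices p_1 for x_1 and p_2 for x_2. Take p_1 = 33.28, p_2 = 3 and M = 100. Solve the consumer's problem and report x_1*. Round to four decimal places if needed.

MU_x_1 = 7/x_1, MU_x_2 = 1. Tangency: 7/x_1 = p_1/p_2.
So x_1*(p_1,p_2) = 7·p_2/p_1, independent of income; and x_2* = (M − 7·p_2)/p_2.
At the given prices: x_1* = 7·3/33.28 = 0.631.

x_1* = 0.631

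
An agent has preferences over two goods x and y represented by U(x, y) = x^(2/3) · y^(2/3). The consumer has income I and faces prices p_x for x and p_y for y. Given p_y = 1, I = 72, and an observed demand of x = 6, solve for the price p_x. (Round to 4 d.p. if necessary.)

The MRS is y/x. Set MRS = p_x/p_y.
Rearranging, p_y·y = p_x·x. Substituting into the budget gives p_x·x·(1 + 1) = I.
Demand: x*(p_x,p_y,I) = 0.5·I/p_x and y* = 0.5·I/p_y.
Set x* = 6 in the demand function and solve for p_x: p_x = 6.

p_x = 6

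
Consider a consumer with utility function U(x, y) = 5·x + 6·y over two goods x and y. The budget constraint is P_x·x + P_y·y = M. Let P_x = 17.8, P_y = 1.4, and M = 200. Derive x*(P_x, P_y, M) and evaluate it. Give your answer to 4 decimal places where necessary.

x* = 0

Perfect substitutes: compare marginal utility per dollar. 5/P_x vs 6/P_y → 0.2809 vs 4.2857.
y gives more utility per dollar, so spend all income on y: y* = M/P_y, x* = 0.
Numerically: x* = 0, y* = 142.8571.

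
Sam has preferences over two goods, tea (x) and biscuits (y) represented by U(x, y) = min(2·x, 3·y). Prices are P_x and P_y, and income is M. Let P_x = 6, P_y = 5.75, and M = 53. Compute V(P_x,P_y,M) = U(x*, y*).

V = 10.7797

Leontief preferences: the optimum is at the kink where x/3 = y/2, i.e. y = (2/3)·x.
Budget: P_x·x + P_y·(2/3)·x = M, so (3·P_x + 2·P_y)·x = 3·M.
Demand: x*(P_x,P_y,M) = 3·M/(3·P_x + 2·P_y), y* = 2·M/(3·P_x + 2·P_y).
Here 3·6 + 2·5.75 = 29.5, giving x* = 5.3898 and y* = 3.5932.
Utility at the optimum: U(5.3898, 3.5932) = 10.7797.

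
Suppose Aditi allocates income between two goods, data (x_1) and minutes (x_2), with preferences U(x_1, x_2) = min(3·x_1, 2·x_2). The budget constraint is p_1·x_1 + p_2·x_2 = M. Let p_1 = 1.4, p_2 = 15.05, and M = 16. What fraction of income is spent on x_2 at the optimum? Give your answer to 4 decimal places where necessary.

With perfect complements, no substitution: consume in ratio x_1:x_2 = 2:3.
Budget: p_1·x_1 + p_2·(3/2)·x_1 = M, so (2·p_1 + 3·p_2)·x_1 = 2·M.
Demand: x_1*(p_1,p_2,M) = 2·M/(2·p_1 + 3·p_2), x_2* = 3·M/(2·p_1 + 3·p_2).
Here 2·1.4 + 3·15.05 = 47.95, giving x_1* = 0.6674 and x_2* = 1.001.
Expenditure on x_2: 15.05·1.001 = 15.0657; share = 0.9416.

share on x_2 = 0.9416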